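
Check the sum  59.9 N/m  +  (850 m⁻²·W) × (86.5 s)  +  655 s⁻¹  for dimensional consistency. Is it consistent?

No

In SI base units:
  59.9 N/m:  N·m⁻¹ = kg·m·s⁻²·m⁻¹ = kg·s⁻²
  (850 m⁻²·W) × (86.5 s):  [kg·s⁻³] · [s] = kg·s⁻²
  655 s⁻¹:  s⁻¹
The terms do not share a single dimension (kg·s⁻² vs s⁻¹).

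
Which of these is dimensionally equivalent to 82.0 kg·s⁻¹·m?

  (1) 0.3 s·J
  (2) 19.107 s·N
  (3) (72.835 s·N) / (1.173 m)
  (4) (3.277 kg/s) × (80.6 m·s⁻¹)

(2)

Reference: kg·m·s⁻¹.
Each option:
  (1) J·s = N·m·s = kg·m²·s⁻¹
  (2) N·s = kg·m·s⁻²·s = kg·m·s⁻¹  ← same
  (3) [kg·m·s⁻¹] / [m] = kg·s⁻¹
  (4) [kg·s⁻¹] · [m·s⁻¹] = kg·m·s⁻²
Only (2) matches kg·m·s⁻¹.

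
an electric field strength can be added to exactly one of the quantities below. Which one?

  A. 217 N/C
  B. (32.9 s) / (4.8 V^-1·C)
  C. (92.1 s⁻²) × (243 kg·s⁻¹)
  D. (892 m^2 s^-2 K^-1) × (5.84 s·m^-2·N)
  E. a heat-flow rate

A.

Reference: [electric field strength] = kg·m·s⁻³·A⁻¹.
Each option:
  A. N·C⁻¹ = kg·m·s⁻²·(s·A)⁻¹ = kg·m·s⁻³·A⁻¹  ← same
  B. [s] / [kg⁻¹·m⁻²·s⁴·A²] = kg·m²·s⁻³·A⁻²
  C. [s⁻²] · [kg·s⁻¹] = kg·s⁻³
  D. [m²·s⁻²·K⁻¹] · [kg·m⁻¹·s⁻¹] = kg·m·s⁻³·K⁻¹
  E. [heat-flow rate] = kg·m²·s⁻³
Only A. matches kg·m·s⁻³·A⁻¹.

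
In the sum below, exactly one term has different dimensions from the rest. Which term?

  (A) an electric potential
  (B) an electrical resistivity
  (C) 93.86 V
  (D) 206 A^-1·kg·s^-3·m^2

In SI base units:
  (A) [electric potential] = kg·m²·s⁻³·A⁻¹
  (B) [electrical resistivity] = kg·m³·s⁻³·A⁻²
  (C) V = J·C⁻¹ = kg·m²·s⁻³·A⁻¹
  (D) kg·m²·s⁻³·A⁻¹
All reduce to kg·m²·s⁻³·A⁻¹ except (B), which is kg·m³·s⁻³·A⁻².

(B)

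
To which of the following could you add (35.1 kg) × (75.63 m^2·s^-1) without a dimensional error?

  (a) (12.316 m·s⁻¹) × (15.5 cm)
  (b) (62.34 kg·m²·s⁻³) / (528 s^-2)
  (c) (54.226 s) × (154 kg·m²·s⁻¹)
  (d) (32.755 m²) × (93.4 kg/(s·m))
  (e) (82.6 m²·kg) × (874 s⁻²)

(b)

Reference: [kg] · [m²·s⁻¹] = kg·m²·s⁻¹.
Each option:
  (a) [m·s⁻¹] · [m] = m²·s⁻¹
  (b) [kg·m²·s⁻³] / [s⁻²] = kg·m²·s⁻¹  ← same
  (c) [s] · [kg·m²·s⁻¹] = kg·m²
  (d) [m²] · [kg·m⁻¹·s⁻¹] = kg·m·s⁻¹
  (e) [kg·m²] · [s⁻²] = kg·m²·s⁻²
Only (b) matches kg·m²·s⁻¹.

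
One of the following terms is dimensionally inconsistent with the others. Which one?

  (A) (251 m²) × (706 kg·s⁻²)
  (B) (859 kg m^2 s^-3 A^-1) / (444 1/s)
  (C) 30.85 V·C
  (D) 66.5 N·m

Work out the base dimensions of each:
  (A) [m²] · [kg·s⁻²] = kg·m²·s⁻²
  (B) [kg·m²·s⁻³·A⁻¹] / [s⁻¹] = kg·m²·s⁻²·A⁻¹
  (C) C·V = s·A·J·C⁻¹ = kg·m²·s⁻²
  (D) N·m = kg·m·s⁻²·m = kg·m²·s⁻²
All reduce to kg·m²·s⁻² except (B), which is kg·m²·s⁻²·A⁻¹.

(B)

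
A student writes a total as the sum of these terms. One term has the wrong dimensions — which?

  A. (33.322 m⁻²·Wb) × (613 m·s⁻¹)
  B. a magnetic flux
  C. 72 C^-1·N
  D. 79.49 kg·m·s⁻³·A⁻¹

Expand each in SI base units:
  A. [kg·s⁻²·A⁻¹] · [m·s⁻¹] = kg·m·s⁻³·A⁻¹
  B. [magnetic flux] = kg·m²·s⁻²·A⁻¹
  C. N·C⁻¹ = kg·m·s⁻²·(s·A)⁻¹ = kg·m·s⁻³·A⁻¹
  D. kg·m·s⁻³·A⁻¹
All reduce to kg·m·s⁻³·A⁻¹ except B., which is kg·m²·s⁻²·A⁻¹.

B.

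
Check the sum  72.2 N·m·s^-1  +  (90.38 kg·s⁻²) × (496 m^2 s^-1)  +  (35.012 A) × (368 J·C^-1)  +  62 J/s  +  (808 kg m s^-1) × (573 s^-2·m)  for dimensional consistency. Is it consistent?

In SI base units:
  72.2 N·m·s^-1:  N·m·s⁻¹ = kg·m·s⁻²·m·s⁻¹ = kg·m²·s⁻³
  (90.38 kg·s⁻²) × (496 m^2 s^-1):  [kg·s⁻²] · [m²·s⁻¹] = kg·m²·s⁻³
  (35.012 A) × (368 J·C^-1):  [A] · [kg·m²·s⁻³·A⁻¹] = kg·m²·s⁻³
  62 J/s:  J·s⁻¹ = N·m·s⁻¹ = kg·m²·s⁻³
  (808 kg m s^-1) × (573 s^-2·m):  [kg·m·s⁻¹] · [m·s⁻²] = kg·m²·s⁻³
Every term reduces to kg·m²·s⁻³.

Yes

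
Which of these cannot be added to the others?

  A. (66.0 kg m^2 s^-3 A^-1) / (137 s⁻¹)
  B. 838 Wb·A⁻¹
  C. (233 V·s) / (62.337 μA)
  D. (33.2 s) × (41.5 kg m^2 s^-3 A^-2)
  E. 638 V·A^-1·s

A.

Dimensions:
  A. [kg·m²·s⁻³·A⁻¹] / [s⁻¹] = kg·m²·s⁻²·A⁻¹
  B. Wb·A⁻¹ = V·s·A⁻¹ = kg·m²·s⁻²·A⁻²
  C. [kg·m²·s⁻²·A⁻¹] / [A] = kg·m²·s⁻²·A⁻²
  D. [s] · [kg·m²·s⁻³·A⁻²] = kg·m²·s⁻²·A⁻²
  E. V·s·A⁻¹ = J·C⁻¹·s·A⁻¹ = kg·m²·s⁻²·A⁻²
All reduce to kg·m²·s⁻²·A⁻² except A., which is kg·m²·s⁻²·A⁻¹.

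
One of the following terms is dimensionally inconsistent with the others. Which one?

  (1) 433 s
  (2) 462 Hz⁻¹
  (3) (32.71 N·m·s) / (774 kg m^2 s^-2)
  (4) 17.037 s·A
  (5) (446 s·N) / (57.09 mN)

(4)

Dimensions:
  (1) s
  (2) Hz⁻¹ = (s⁻¹)⁻¹ = s
  (3) [kg·m²·s⁻¹] / [kg·m²·s⁻²] = s
  (4) A·s = s·A
  (5) [kg·m·s⁻¹] / [kg·m·s⁻²] = s
All reduce to s except (4), which is s·A.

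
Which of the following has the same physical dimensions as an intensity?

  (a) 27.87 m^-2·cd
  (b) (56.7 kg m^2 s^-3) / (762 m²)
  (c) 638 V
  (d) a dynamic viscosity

(b)

Reference: [intensity] = kg·s⁻³.
Each option:
  (a) cd·m⁻² = m⁻²·cd
  (b) [kg·m²·s⁻³] / [m²] = kg·s⁻³  ← same
  (c) V = J·C⁻¹ = kg·m²·s⁻³·A⁻¹
  (d) [dynamic viscosity] = kg·m⁻¹·s⁻¹
Only (b) matches kg·s⁻³.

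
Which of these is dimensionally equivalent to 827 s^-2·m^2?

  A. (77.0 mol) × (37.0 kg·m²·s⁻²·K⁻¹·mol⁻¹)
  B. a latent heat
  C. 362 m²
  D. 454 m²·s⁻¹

Reference: m²·s⁻².
Each option:
  A. [mol] · [kg·m²·s⁻²·K⁻¹·mol⁻¹] = kg·m²·s⁻²·K⁻¹
  B. [latent heat] = m²·s⁻²  ← same
  C. m²
  D. m²·s⁻¹
Only B. matches m²·s⁻².

B.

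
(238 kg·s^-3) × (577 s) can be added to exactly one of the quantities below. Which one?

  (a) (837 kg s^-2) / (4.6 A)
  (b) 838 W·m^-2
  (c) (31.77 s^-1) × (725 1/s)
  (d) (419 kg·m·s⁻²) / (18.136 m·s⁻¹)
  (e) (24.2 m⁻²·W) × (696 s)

(e)

Reference: [kg·s⁻³] · [s] = kg·s⁻².
Each option:
  (a) [kg·s⁻²] / [A] = kg·s⁻²·A⁻¹
  (b) W·m⁻² = J·s⁻¹·m⁻² = kg·s⁻³
  (c) [s⁻¹] · [s⁻¹] = s⁻²
  (d) [kg·m·s⁻²] / [m·s⁻¹] = kg·s⁻¹
  (e) [kg·s⁻³] · [s] = kg·s⁻²  ← same
Only (e) matches kg·s⁻².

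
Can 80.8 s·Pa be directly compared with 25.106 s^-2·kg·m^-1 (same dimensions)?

No

Dimensions:
  80.8 s·Pa:  Pa·s = N·m⁻²·s = kg·m⁻¹·s⁻¹
  25.106 s^-2·kg·m^-1:  kg·m⁻¹·s⁻²
kg·m⁻¹·s⁻¹ ≠ kg·m⁻¹·s⁻², so they cannot be added.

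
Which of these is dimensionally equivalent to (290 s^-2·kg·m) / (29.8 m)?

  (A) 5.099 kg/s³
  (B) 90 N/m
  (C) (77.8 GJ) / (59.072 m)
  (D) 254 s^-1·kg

(B)

Reference: [kg·m·s⁻²] / [m] = kg·s⁻².
Each option:
  (A) kg·s⁻³
  (B) N·m⁻¹ = kg·m·s⁻²·m⁻¹ = kg·s⁻²  ← same
  (C) [kg·m²·s⁻²] / [m] = kg·m·s⁻²
  (D) kg·s⁻¹
Only (B) matches kg·s⁻².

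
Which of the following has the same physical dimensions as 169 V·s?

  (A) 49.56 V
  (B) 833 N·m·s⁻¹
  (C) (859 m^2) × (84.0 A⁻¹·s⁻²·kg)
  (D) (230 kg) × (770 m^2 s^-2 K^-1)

Reference: V·s = J·C⁻¹·s = kg·m²·s⁻²·A⁻¹.
Each option:
  (A) V = J·C⁻¹ = kg·m²·s⁻³·A⁻¹
  (B) N·m·s⁻¹ = kg·m·s⁻²·m·s⁻¹ = kg·m²·s⁻³
  (C) [m²] · [kg·s⁻²·A⁻¹] = kg·m²·s⁻²·A⁻¹  ← same
  (D) [kg] · [m²·s⁻²·K⁻¹] = kg·m²·s⁻²·K⁻¹
Only (C) matches kg·m²·s⁻²·A⁻¹.

(C)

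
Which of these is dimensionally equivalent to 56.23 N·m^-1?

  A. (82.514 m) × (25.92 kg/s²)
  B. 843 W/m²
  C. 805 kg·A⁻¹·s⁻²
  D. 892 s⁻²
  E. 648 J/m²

Reference: N·m⁻¹ = kg·m·s⁻²·m⁻¹ = kg·s⁻².
Each option:
  A. [m] · [kg·s⁻²] = kg·m·s⁻²
  B. W·m⁻² = J·s⁻¹·m⁻² = kg·s⁻³
  C. kg·s⁻²·A⁻¹
  D. s⁻²
  E. J·m⁻² = N·m·m⁻² = kg·s⁻²  ← same
Only E. matches kg·s⁻².

E.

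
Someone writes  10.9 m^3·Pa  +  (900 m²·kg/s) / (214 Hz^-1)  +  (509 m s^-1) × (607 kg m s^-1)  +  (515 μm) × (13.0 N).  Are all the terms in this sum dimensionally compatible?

Dimensions:
  10.9 m^3·Pa:  Pa·m³ = N·m⁻²·m³ = kg·m²·s⁻²
  (900 m²·kg/s) / (214 Hz^-1):  [kg·m²·s⁻¹] / [s] = kg·m²·s⁻²
  (509 m s^-1) × (607 kg m s^-1):  [m·s⁻¹] · [kg·m·s⁻¹] = kg·m²·s⁻²
  (515 μm) × (13.0 N):  [m] · [kg·m·s⁻²] = kg·m²·s⁻²
Every term reduces to kg·m²·s⁻².

Yes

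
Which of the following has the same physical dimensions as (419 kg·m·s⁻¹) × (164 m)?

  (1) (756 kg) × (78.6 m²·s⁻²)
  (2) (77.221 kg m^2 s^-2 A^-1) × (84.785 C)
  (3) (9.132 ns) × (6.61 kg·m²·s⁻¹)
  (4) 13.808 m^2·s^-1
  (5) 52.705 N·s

(2)

Reference: [kg·m·s⁻¹] · [m] = kg·m²·s⁻¹.
Each option:
  (1) [kg] · [m²·s⁻²] = kg·m²·s⁻²
  (2) [kg·m²·s⁻²·A⁻¹] · [s·A] = kg·m²·s⁻¹  ← same
  (3) [s] · [kg·m²·s⁻¹] = kg·m²
  (4) m²·s⁻¹
  (5) N·s = kg·m·s⁻²·s = kg·m·s⁻¹
Only (2) matches kg·m²·s⁻¹.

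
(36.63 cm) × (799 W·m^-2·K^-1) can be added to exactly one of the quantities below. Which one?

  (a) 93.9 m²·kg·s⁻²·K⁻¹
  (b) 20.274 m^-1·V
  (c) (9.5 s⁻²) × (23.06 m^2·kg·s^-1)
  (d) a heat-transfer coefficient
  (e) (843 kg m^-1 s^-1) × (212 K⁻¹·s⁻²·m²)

Reference: [m] · [kg·s⁻³·K⁻¹] = kg·m·s⁻³·K⁻¹.
Each option:
  (a) kg·m²·s⁻²·K⁻¹
  (b) V·m⁻¹ = J·C⁻¹·m⁻¹ = kg·m·s⁻³·A⁻¹
  (c) [s⁻²] · [kg·m²·s⁻¹] = kg·m²·s⁻³
  (d) [heat-transfer coefficient] = kg·s⁻³·K⁻¹
  (e) [kg·m⁻¹·s⁻¹] · [m²·s⁻²·K⁻¹] = kg·m·s⁻³·K⁻¹  ← same
Only (e) matches kg·m·s⁻³·K⁻¹.

(e)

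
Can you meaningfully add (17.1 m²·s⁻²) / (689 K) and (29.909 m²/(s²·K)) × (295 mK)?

Expand each in SI base units:
  (17.1 m²·s⁻²) / (689 K):  [m²·s⁻²] / [K] = m²·s⁻²·K⁻¹
  (29.909 m²/(s²·K)) × (295 mK):  [m²·s⁻²·K⁻¹] · [K] = m²·s⁻²
m²·s⁻²·K⁻¹ ≠ m²·s⁻², so they cannot be added.

No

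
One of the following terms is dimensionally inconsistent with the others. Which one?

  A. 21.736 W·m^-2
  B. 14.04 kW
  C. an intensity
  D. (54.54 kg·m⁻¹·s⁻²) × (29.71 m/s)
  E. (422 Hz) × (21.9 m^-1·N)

B.

In SI base units:
  A. W·m⁻² = J·s⁻¹·m⁻² = kg·s⁻³
  B. W = J·s⁻¹ = kg·m²·s⁻³
  C. [intensity] = kg·s⁻³
  D. [kg·m⁻¹·s⁻²] · [m·s⁻¹] = kg·s⁻³
  E. [s⁻¹] · [kg·s⁻²] = kg·s⁻³
All reduce to kg·s⁻³ except B., which is kg·m²·s⁻³.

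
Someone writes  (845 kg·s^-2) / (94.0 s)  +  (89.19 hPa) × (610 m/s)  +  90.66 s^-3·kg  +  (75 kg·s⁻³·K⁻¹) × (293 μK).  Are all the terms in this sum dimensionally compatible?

Yes

Reduce each to base SI dimensions:
  (845 kg·s^-2) / (94.0 s):  [kg·s⁻²] / [s] = kg·s⁻³
  (89.19 hPa) × (610 m/s):  [kg·m⁻¹·s⁻²] · [m·s⁻¹] = kg·s⁻³
  90.66 s^-3·kg:  kg·s⁻³
  (75 kg·s⁻³·K⁻¹) × (293 μK):  [kg·s⁻³·K⁻¹] · [K] = kg·s⁻³
Every term reduces to kg·s⁻³.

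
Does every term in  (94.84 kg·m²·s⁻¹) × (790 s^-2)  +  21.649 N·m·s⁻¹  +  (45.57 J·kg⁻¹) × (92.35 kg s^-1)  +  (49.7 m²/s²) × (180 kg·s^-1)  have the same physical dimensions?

Yes

Dimensions:
  (94.84 kg·m²·s⁻¹) × (790 s^-2):  [kg·m²·s⁻¹] · [s⁻²] = kg·m²·s⁻³
  21.649 N·m·s⁻¹:  N·m·s⁻¹ = kg·m·s⁻²·m·s⁻¹ = kg·m²·s⁻³
  (45.57 J·kg⁻¹) × (92.35 kg s^-1):  [m²·s⁻²] · [kg·s⁻¹] = kg·m²·s⁻³
  (49.7 m²/s²) × (180 kg·s^-1):  [m²·s⁻²] · [kg·s⁻¹] = kg·m²·s⁻³
Every term reduces to kg·m²·s⁻³.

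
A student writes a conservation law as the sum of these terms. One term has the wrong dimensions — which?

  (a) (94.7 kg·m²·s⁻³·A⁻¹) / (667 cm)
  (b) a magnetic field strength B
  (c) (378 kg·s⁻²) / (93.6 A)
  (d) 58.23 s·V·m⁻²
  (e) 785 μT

In SI base units:
  (a) [kg·m²·s⁻³·A⁻¹] / [m] = kg·m·s⁻³·A⁻¹
  (b) [magnetic field strength B] = kg·s⁻²·A⁻¹
  (c) [kg·s⁻²] / [A] = kg·s⁻²·A⁻¹
  (d) V·s·m⁻² = J·C⁻¹·s·m⁻² = kg·s⁻²·A⁻¹
  (e) T = Wb·m⁻² = kg·s⁻²·A⁻¹
All reduce to kg·s⁻²·A⁻¹ except (a), which is kg·m·s⁻³·A⁻¹.

(a)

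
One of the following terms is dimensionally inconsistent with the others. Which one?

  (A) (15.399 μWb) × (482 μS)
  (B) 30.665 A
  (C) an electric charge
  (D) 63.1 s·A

(B)

Dimensions:
  (A) [kg·m²·s⁻²·A⁻¹] · [kg⁻¹·m⁻²·s³·A²] = s·A
  (B) A
  (C) [electric charge] = s·A
  (D) A·s = s·A
All reduce to s·A except (B), which is A.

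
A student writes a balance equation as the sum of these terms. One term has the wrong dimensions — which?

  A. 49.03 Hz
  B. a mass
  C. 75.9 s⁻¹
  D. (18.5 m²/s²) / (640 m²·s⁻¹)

Expand each in SI base units:
  A. Hz = s⁻¹
  B. [mass] = kg
  C. s⁻¹
  D. [m²·s⁻²] / [m²·s⁻¹] = s⁻¹
All reduce to s⁻¹ except B., which is kg.

B.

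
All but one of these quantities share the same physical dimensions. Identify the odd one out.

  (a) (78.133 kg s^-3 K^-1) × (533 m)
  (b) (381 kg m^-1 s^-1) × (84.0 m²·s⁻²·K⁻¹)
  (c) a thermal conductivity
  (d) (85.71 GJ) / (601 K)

Expand each in SI base units:
  (a) [kg·s⁻³·K⁻¹] · [m] = kg·m·s⁻³·K⁻¹
  (b) [kg·m⁻¹·s⁻¹] · [m²·s⁻²·K⁻¹] = kg·m·s⁻³·K⁻¹
  (c) [thermal conductivity] = kg·m·s⁻³·K⁻¹
  (d) [kg·m²·s⁻²] / [K] = kg·m²·s⁻²·K⁻¹
All reduce to kg·m·s⁻³·K⁻¹ except (d), which is kg·m²·s⁻²·K⁻¹.

(d)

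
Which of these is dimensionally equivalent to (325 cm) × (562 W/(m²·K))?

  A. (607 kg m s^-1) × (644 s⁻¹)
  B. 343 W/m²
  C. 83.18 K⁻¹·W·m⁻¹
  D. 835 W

C.

Reference: [m] · [kg·s⁻³·K⁻¹] = kg·m·s⁻³·K⁻¹.
Each option:
  A. [kg·m·s⁻¹] · [s⁻¹] = kg·m·s⁻²
  B. W·m⁻² = J·s⁻¹·m⁻² = kg·s⁻³
  C. W·m⁻¹·K⁻¹ = J·s⁻¹·m⁻¹·K⁻¹ = kg·m·s⁻³·K⁻¹  ← same
  D. W = J·s⁻¹ = kg·m²·s⁻³
Only C. matches kg·m·s⁻³·K⁻¹.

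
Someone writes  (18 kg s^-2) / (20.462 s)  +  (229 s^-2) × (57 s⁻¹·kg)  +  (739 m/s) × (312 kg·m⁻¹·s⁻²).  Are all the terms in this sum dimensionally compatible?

Work out the base dimensions of each:
  (18 kg s^-2) / (20.462 s):  [kg·s⁻²] / [s] = kg·s⁻³
  (229 s^-2) × (57 s⁻¹·kg):  [s⁻²] · [kg·s⁻¹] = kg·s⁻³
  (739 m/s) × (312 kg·m⁻¹·s⁻²):  [m·s⁻¹] · [kg·m⁻¹·s⁻²] = kg·s⁻³
Every term reduces to kg·s⁻³.

Yes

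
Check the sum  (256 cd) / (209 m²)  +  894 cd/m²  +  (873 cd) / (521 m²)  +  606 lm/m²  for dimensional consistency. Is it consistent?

Yes

Dimensions:
  (256 cd) / (209 m²):  [cd] / [m²] = m⁻²·cd
  894 cd/m²:  cd·m⁻² = m⁻²·cd
  (873 cd) / (521 m²):  [cd] / [m²] = m⁻²·cd
  606 lm/m²:  lm·m⁻² = cd·m⁻² = m⁻²·cd
Every term reduces to m⁻²·cd.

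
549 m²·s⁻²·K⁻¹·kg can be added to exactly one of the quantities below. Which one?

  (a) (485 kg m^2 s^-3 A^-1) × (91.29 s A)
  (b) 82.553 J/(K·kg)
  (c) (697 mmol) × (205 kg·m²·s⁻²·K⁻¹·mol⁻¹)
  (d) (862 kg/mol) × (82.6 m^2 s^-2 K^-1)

(c)

Reference: kg·m²·s⁻²·K⁻¹.
Each option:
  (a) [kg·m²·s⁻³·A⁻¹] · [s·A] = kg·m²·s⁻²
  (b) J·kg⁻¹·K⁻¹ = N·m·kg⁻¹·K⁻¹ = m²·s⁻²·K⁻¹
  (c) [mol] · [kg·m²·s⁻²·K⁻¹·mol⁻¹] = kg·m²·s⁻²·K⁻¹  ← same
  (d) [kg·mol⁻¹] · [m²·s⁻²·K⁻¹] = kg·m²·s⁻²·K⁻¹·mol⁻¹
Only (c) matches kg·m²·s⁻²·K⁻¹.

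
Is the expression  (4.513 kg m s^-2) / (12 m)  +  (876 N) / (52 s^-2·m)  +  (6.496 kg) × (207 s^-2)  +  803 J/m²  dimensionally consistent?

Dimensions:
  (4.513 kg m s^-2) / (12 m):  [kg·m·s⁻²] / [m] = kg·s⁻²
  (876 N) / (52 s^-2·m):  [kg·m·s⁻²] / [m·s⁻²] = kg
  (6.496 kg) × (207 s^-2):  [kg] · [s⁻²] = kg·s⁻²
  803 J/m²:  J·m⁻² = N·m·m⁻² = kg·s⁻²
The terms do not share a single dimension (kg vs kg·s⁻²).

No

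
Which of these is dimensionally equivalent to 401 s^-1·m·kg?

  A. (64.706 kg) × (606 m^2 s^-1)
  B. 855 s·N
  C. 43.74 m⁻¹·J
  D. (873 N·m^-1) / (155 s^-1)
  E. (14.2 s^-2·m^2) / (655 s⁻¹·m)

B.

Reference: kg·m·s⁻¹.
Each option:
  A. [kg] · [m²·s⁻¹] = kg·m²·s⁻¹
  B. N·s = kg·m·s⁻²·s = kg·m·s⁻¹  ← same
  C. J·m⁻¹ = N·m·m⁻¹ = kg·m·s⁻²
  D. [kg·s⁻²] / [s⁻¹] = kg·s⁻¹
  E. [m²·s⁻²] / [m·s⁻¹] = m·s⁻¹
Only B. matches kg·m·s⁻¹.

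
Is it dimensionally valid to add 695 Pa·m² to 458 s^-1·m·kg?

Dimensions:
  695 Pa·m²:  Pa·m² = N·m⁻²·m² = kg·m·s⁻²
  458 s^-1·m·kg:  kg·m·s⁻¹
kg·m·s⁻² ≠ kg·m·s⁻¹, so they cannot be added.

No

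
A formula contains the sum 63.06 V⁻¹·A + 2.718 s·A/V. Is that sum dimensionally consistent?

No

Work out the base dimensions of each:
  63.06 V⁻¹·A:  A·V⁻¹ = A·(J·C⁻¹)⁻¹ = kg⁻¹·m⁻²·s³·A²
  2.718 s·A/V:  A·s·V⁻¹ = A·s·(J·C⁻¹)⁻¹ = kg⁻¹·m⁻²·s⁴·A²
kg⁻¹·m⁻²·s³·A² ≠ kg⁻¹·m⁻²·s⁴·A², so they cannot be added.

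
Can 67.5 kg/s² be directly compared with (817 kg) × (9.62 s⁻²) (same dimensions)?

In SI base units:
  67.5 kg/s²:  kg·s⁻²
  (817 kg) × (9.62 s⁻²):  [kg] · [s⁻²] = kg·s⁻²
Both are kg·s⁻², so they have the same dimensions and can be added.

Yes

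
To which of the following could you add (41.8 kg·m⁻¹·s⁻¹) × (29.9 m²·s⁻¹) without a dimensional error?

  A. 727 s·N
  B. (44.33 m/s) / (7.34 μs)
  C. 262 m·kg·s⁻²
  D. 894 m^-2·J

Reference: [kg·m⁻¹·s⁻¹] · [m²·s⁻¹] = kg·m·s⁻².
Each option:
  A. N·s = kg·m·s⁻²·s = kg·m·s⁻¹
  B. [m·s⁻¹] / [s] = m·s⁻²
  C. kg·m·s⁻²  ← same
  D. J·m⁻² = N·m·m⁻² = kg·s⁻²
Only C. matches kg·m·s⁻².

C.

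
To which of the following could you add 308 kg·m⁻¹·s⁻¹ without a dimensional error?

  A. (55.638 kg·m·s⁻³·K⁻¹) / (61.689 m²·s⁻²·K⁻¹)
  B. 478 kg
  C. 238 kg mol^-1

A.

Reference: kg·m⁻¹·s⁻¹.
Each option:
  A. [kg·m·s⁻³·K⁻¹] / [m²·s⁻²·K⁻¹] = kg·m⁻¹·s⁻¹  ← same
  B. kg
  C. kg·mol⁻¹
Only A. matches kg·m⁻¹·s⁻¹.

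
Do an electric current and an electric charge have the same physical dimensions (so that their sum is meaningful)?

Dimensions:
  an electric current:  [electric current] = A
  an electric charge:  [electric charge] = s·A
A ≠ s·A, so they cannot be added.

No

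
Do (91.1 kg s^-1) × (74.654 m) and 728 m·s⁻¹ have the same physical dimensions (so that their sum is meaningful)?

Expand each in SI base units:
  (91.1 kg s^-1) × (74.654 m):  [kg·s⁻¹] · [m] = kg·m·s⁻¹
  728 m·s⁻¹:  m·s⁻¹
kg·m·s⁻¹ ≠ m·s⁻¹, so they cannot be added.

No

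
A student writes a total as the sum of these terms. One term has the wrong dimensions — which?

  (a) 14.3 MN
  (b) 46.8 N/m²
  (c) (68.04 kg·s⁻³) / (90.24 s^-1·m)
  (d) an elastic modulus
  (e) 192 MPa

Expand each in SI base units:
  (a) N = kg·m·s⁻²
  (b) N·m⁻² = kg·m·s⁻²·m⁻² = kg·m⁻¹·s⁻²
  (c) [kg·s⁻³] / [m·s⁻¹] = kg·m⁻¹·s⁻²
  (d) [elastic modulus] = kg·m⁻¹·s⁻²
  (e) Pa = N·m⁻² = kg·m⁻¹·s⁻²
All reduce to kg·m⁻¹·s⁻² except (a), which is kg·m·s⁻².

(a)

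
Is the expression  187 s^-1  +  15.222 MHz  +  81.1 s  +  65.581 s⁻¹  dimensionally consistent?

Work out the base dimensions of each:
  187 s^-1:  s⁻¹
  15.222 MHz:  Hz = s⁻¹
  81.1 s:  s
  65.581 s⁻¹:  s⁻¹
The terms do not share a single dimension (s vs s⁻¹).

No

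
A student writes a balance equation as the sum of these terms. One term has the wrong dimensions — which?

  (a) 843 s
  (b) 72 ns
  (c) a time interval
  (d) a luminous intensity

(d)

Expand each in SI base units:
  (a) s
  (b) s
  (c) [time interval] = s
  (d) [luminous intensity] = cd
All reduce to s except (d), which is cd.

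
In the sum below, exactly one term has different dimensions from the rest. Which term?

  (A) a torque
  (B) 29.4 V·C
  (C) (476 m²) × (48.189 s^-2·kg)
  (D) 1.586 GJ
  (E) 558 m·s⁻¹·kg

Work out the base dimensions of each:
  (A) [torque] = kg·m²·s⁻²
  (B) C·V = s·A·J·C⁻¹ = kg·m²·s⁻²
  (C) [m²] · [kg·s⁻²] = kg·m²·s⁻²
  (D) J = N·m = kg·m²·s⁻²
  (E) kg·m·s⁻¹
All reduce to kg·m²·s⁻² except (E), which is kg·m·s⁻¹.

(E)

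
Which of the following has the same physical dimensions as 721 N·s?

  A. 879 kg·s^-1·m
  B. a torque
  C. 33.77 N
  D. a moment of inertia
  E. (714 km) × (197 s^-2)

A.

Reference: N·s = kg·m·s⁻²·s = kg·m·s⁻¹.
Each option:
  A. kg·m·s⁻¹  ← same
  B. [torque] = kg·m²·s⁻²
  C. N = kg·m·s⁻²
  D. [moment of inertia] = kg·m²
  E. [m] · [s⁻²] = m·s⁻²
Only A. matches kg·m·s⁻¹.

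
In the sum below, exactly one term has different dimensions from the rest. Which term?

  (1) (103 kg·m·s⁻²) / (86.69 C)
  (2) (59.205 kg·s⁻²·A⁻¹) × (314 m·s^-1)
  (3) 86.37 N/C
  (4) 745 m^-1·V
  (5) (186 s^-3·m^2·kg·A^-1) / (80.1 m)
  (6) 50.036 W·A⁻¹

Expand each in SI base units:
  (1) [kg·m·s⁻²] / [s·A] = kg·m·s⁻³·A⁻¹
  (2) [kg·s⁻²·A⁻¹] · [m·s⁻¹] = kg·m·s⁻³·A⁻¹
  (3) N·C⁻¹ = kg·m·s⁻²·(s·A)⁻¹ = kg·m·s⁻³·A⁻¹
  (4) V·m⁻¹ = J·C⁻¹·m⁻¹ = kg·m·s⁻³·A⁻¹
  (5) [kg·m²·s⁻³·A⁻¹] / [m] = kg·m·s⁻³·A⁻¹
  (6) W·A⁻¹ = J·s⁻¹·A⁻¹ = kg·m²·s⁻³·A⁻¹
All reduce to kg·m·s⁻³·A⁻¹ except (6), which is kg·m²·s⁻³·A⁻¹.

(6)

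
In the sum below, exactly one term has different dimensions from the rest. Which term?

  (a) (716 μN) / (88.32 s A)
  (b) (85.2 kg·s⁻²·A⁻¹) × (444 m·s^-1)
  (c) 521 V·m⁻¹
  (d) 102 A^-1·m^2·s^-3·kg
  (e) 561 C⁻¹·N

Dimensions:
  (a) [kg·m·s⁻²] / [s·A] = kg·m·s⁻³·A⁻¹
  (b) [kg·s⁻²·A⁻¹] · [m·s⁻¹] = kg·m·s⁻³·A⁻¹
  (c) V·m⁻¹ = J·C⁻¹·m⁻¹ = kg·m·s⁻³·A⁻¹
  (d) kg·m²·s⁻³·A⁻¹
  (e) N·C⁻¹ = kg·m·s⁻²·(s·A)⁻¹ = kg·m·s⁻³·A⁻¹
All reduce to kg·m·s⁻³·A⁻¹ except (d), which is kg·m²·s⁻³·A⁻¹.

(d)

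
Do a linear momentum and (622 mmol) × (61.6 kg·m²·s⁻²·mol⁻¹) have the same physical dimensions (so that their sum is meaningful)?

Dimensions:
  a linear momentum:  [linear momentum] = kg·m·s⁻¹
  (622 mmol) × (61.6 kg·m²·s⁻²·mol⁻¹):  [mol] · [kg·m²·s⁻²·mol⁻¹] = kg·m²·s⁻²
kg·m·s⁻¹ ≠ kg·m²·s⁻², so they cannot be added.

No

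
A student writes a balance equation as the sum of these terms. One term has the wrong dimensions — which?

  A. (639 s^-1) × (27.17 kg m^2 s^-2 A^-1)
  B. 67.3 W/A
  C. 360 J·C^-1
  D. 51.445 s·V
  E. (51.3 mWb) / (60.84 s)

D.

Dimensions:
  A. [s⁻¹] · [kg·m²·s⁻²·A⁻¹] = kg·m²·s⁻³·A⁻¹
  B. W·A⁻¹ = J·s⁻¹·A⁻¹ = kg·m²·s⁻³·A⁻¹
  C. J·C⁻¹ = N·m·(s·A)⁻¹ = kg·m²·s⁻³·A⁻¹
  D. V·s = J·C⁻¹·s = kg·m²·s⁻²·A⁻¹
  E. [kg·m²·s⁻²·A⁻¹] / [s] = kg·m²·s⁻³·A⁻¹
All reduce to kg·m²·s⁻³·A⁻¹ except D., which is kg·m²·s⁻²·A⁻¹.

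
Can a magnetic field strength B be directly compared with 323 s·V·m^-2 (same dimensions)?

Yes

Reduce each to base SI dimensions:
  a magnetic field strength B:  [magnetic field strength B] = kg·s⁻²·A⁻¹
  323 s·V·m^-2:  V·s·m⁻² = J·C⁻¹·s·m⁻² = kg·s⁻²·A⁻¹
Both are kg·s⁻²·A⁻¹, so they have the same dimensions and can be added.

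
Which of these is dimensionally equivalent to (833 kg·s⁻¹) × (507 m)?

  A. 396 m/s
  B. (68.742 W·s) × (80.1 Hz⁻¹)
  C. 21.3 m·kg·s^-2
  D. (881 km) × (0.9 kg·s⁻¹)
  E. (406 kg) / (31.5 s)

D.

Reference: [kg·s⁻¹] · [m] = kg·m·s⁻¹.
Each option:
  A. m·s⁻¹
  B. [kg·m²·s⁻²] · [s] = kg·m²·s⁻¹
  C. kg·m·s⁻²
  D. [m] · [kg·s⁻¹] = kg·m·s⁻¹  ← same
  E. [kg] / [s] = kg·s⁻¹
Only D. matches kg·m·s⁻¹.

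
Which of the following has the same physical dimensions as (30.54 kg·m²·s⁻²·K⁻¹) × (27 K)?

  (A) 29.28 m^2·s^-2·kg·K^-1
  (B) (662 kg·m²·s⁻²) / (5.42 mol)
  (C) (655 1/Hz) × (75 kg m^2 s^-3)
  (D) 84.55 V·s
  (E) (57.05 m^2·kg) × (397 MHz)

Reference: [kg·m²·s⁻²·K⁻¹] · [K] = kg·m²·s⁻².
Each option:
  (A) kg·m²·s⁻²·K⁻¹
  (B) [kg·m²·s⁻²] / [mol] = kg·m²·s⁻²·mol⁻¹
  (C) [s] · [kg·m²·s⁻³] = kg·m²·s⁻²  ← same
  (D) V·s = J·C⁻¹·s = kg·m²·s⁻²·A⁻¹
  (E) [kg·m²] · [s⁻¹] = kg·m²·s⁻¹
Only (C) matches kg·m²·s⁻².

(C)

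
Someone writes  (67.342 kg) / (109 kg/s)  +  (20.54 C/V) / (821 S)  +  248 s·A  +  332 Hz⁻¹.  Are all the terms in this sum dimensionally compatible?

No

Expand each in SI base units:
  (67.342 kg) / (109 kg/s):  [kg] / [kg·s⁻¹] = s
  (20.54 C/V) / (821 S):  [kg⁻¹·m⁻²·s⁴·A²] / [kg⁻¹·m⁻²·s³·A²] = s
  248 s·A:  A·s = s·A
  332 Hz⁻¹:  Hz⁻¹ = (s⁻¹)⁻¹ = s
The terms do not share a single dimension (s vs s·A).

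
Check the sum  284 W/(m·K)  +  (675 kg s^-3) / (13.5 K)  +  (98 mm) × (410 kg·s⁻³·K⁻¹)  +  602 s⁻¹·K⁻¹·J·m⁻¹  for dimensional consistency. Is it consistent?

No

Expand each in SI base units:
  284 W/(m·K):  W·m⁻¹·K⁻¹ = J·s⁻¹·m⁻¹·K⁻¹ = kg·m·s⁻³·K⁻¹
  (675 kg s^-3) / (13.5 K):  [kg·s⁻³] / [K] = kg·s⁻³·K⁻¹
  (98 mm) × (410 kg·s⁻³·K⁻¹):  [m] · [kg·s⁻³·K⁻¹] = kg·m·s⁻³·K⁻¹
  602 s⁻¹·K⁻¹·J·m⁻¹:  J·s⁻¹·m⁻¹·K⁻¹ = N·m·s⁻¹·m⁻¹·K⁻¹ = kg·m·s⁻³·K⁻¹
The terms do not share a single dimension (kg·m·s⁻³·K⁻¹ vs kg·s⁻³·K⁻¹).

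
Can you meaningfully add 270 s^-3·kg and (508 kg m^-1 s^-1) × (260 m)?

No

Work out the base dimensions of each:
  270 s^-3·kg:  kg·s⁻³
  (508 kg m^-1 s^-1) × (260 m):  [kg·m⁻¹·s⁻¹] · [m] = kg·s⁻¹
kg·s⁻³ ≠ kg·s⁻¹, so they cannot be added.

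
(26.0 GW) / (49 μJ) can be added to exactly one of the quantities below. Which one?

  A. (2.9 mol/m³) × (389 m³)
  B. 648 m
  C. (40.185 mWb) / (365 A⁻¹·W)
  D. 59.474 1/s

Reference: [kg·m²·s⁻³] / [kg·m²·s⁻²] = s⁻¹.
Each option:
  A. [m⁻³·mol] · [m³] = mol
  B. m
  C. [kg·m²·s⁻²·A⁻¹] / [kg·m²·s⁻³·A⁻¹] = s
  D. s⁻¹  ← same
Only D. matches s⁻¹.

D.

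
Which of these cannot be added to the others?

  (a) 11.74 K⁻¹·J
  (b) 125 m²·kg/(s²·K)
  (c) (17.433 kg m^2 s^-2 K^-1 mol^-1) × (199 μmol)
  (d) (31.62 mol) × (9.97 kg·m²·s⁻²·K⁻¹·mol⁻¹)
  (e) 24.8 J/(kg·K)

Expand each in SI base units:
  (a) J·K⁻¹ = N·m·K⁻¹ = kg·m²·s⁻²·K⁻¹
  (b) kg·m²·s⁻²·K⁻¹
  (c) [kg·m²·s⁻²·K⁻¹·mol⁻¹] · [mol] = kg·m²·s⁻²·K⁻¹
  (d) [mol] · [kg·m²·s⁻²·K⁻¹·mol⁻¹] = kg·m²·s⁻²·K⁻¹
  (e) J·kg⁻¹·K⁻¹ = N·m·kg⁻¹·K⁻¹ = m²·s⁻²·K⁻¹
All reduce to kg·m²·s⁻²·K⁻¹ except (e), which is m²·s⁻²·K⁻¹.

(e)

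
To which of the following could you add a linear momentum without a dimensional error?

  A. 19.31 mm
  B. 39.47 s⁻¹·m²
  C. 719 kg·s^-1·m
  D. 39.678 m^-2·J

C.

Reference: [linear momentum] = kg·m·s⁻¹.
Each option:
  A. m
  B. m²·s⁻¹
  C. kg·m·s⁻¹  ← same
  D. J·m⁻² = N·m·m⁻² = kg·s⁻²
Only C. matches kg·m·s⁻¹.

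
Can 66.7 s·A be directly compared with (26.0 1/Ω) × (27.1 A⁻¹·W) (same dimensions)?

In SI base units:
  66.7 s·A:  A·s = s·A
  (26.0 1/Ω) × (27.1 A⁻¹·W):  [kg⁻¹·m⁻²·s³·A²] · [kg·m²·s⁻³·A⁻¹] = A
s·A ≠ A, so they cannot be added.

No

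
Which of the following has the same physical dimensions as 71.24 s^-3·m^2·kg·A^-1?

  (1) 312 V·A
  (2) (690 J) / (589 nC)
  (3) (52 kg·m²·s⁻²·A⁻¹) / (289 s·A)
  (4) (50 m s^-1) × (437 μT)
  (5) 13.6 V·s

Reference: kg·m²·s⁻³·A⁻¹.
Each option:
  (1) V·A = J·C⁻¹·A = kg·m²·s⁻³
  (2) [kg·m²·s⁻²] / [s·A] = kg·m²·s⁻³·A⁻¹  ← same
  (3) [kg·m²·s⁻²·A⁻¹] / [s·A] = kg·m²·s⁻³·A⁻²
  (4) [m·s⁻¹] · [kg·s⁻²·A⁻¹] = kg·m·s⁻³·A⁻¹
  (5) V·s = J·C⁻¹·s = kg·m²·s⁻²·A⁻¹
Only (2) matches kg·m²·s⁻³·A⁻¹.

(2)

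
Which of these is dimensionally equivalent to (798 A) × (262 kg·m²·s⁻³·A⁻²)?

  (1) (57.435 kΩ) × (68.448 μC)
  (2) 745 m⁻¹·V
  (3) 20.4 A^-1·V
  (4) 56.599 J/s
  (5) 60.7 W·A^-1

Reference: [A] · [kg·m²·s⁻³·A⁻²] = kg·m²·s⁻³·A⁻¹.
Each option:
  (1) [kg·m²·s⁻³·A⁻²] · [s·A] = kg·m²·s⁻²·A⁻¹
  (2) V·m⁻¹ = J·C⁻¹·m⁻¹ = kg·m·s⁻³·A⁻¹
  (3) V·A⁻¹ = J·C⁻¹·A⁻¹ = kg·m²·s⁻³·A⁻²
  (4) J·s⁻¹ = N·m·s⁻¹ = kg·m²·s⁻³
  (5) W·A⁻¹ = J·s⁻¹·A⁻¹ = kg·m²·s⁻³·A⁻¹  ← same
Only (5) matches kg·m²·s⁻³·A⁻¹.

(5)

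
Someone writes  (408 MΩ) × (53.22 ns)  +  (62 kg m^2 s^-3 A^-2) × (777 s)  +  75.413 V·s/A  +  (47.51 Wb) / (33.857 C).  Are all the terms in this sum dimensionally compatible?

Reduce each to base SI dimensions:
  (408 MΩ) × (53.22 ns):  [kg·m²·s⁻³·A⁻²] · [s] = kg·m²·s⁻²·A⁻²
  (62 kg m^2 s^-3 A^-2) × (777 s):  [kg·m²·s⁻³·A⁻²] · [s] = kg·m²·s⁻²·A⁻²
  75.413 V·s/A:  V·s·A⁻¹ = J·C⁻¹·s·A⁻¹ = kg·m²·s⁻²·A⁻²
  (47.51 Wb) / (33.857 C):  [kg·m²·s⁻²·A⁻¹] / [s·A] = kg·m²·s⁻³·A⁻²
The terms do not share a single dimension (kg·m²·s⁻²·A⁻² vs kg·m²·s⁻³·A⁻²).

No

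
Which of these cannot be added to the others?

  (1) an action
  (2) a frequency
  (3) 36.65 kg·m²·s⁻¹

(2)

Dimensions:
  (1) [action] = kg·m²·s⁻¹
  (2) [frequency] = s⁻¹
  (3) kg·m²·s⁻¹
All reduce to kg·m²·s⁻¹ except (2), which is s⁻¹.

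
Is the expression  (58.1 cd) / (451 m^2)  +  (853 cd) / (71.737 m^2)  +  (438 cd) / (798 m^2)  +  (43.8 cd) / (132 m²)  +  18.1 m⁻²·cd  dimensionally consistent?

Yes

Expand each in SI base units:
  (58.1 cd) / (451 m^2):  [cd] / [m²] = m⁻²·cd
  (853 cd) / (71.737 m^2):  [cd] / [m²] = m⁻²·cd
  (438 cd) / (798 m^2):  [cd] / [m²] = m⁻²·cd
  (43.8 cd) / (132 m²):  [cd] / [m²] = m⁻²·cd
  18.1 m⁻²·cd:  cd·m⁻² = m⁻²·cd
Every term reduces to m⁻²·cd.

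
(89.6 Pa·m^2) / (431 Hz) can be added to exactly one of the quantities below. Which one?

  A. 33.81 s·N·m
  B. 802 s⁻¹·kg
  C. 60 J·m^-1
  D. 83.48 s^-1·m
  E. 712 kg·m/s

Reference: [kg·m·s⁻²] / [s⁻¹] = kg·m·s⁻¹.
Each option:
  A. N·m·s = kg·m·s⁻²·m·s = kg·m²·s⁻¹
  B. kg·s⁻¹
  C. J·m⁻¹ = N·m·m⁻¹ = kg·m·s⁻²
  D. m·s⁻¹
  E. kg·m·s⁻¹  ← same
Only E. matches kg·m·s⁻¹.

E.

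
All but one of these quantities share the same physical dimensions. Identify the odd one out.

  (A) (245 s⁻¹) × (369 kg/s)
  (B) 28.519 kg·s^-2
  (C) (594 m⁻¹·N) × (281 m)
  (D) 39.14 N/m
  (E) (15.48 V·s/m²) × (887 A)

(C)

Reduce each to base SI dimensions:
  (A) [s⁻¹] · [kg·s⁻¹] = kg·s⁻²
  (B) kg·s⁻²
  (C) [kg·s⁻²] · [m] = kg·m·s⁻²
  (D) N·m⁻¹ = kg·m·s⁻²·m⁻¹ = kg·s⁻²
  (E) [kg·s⁻²·A⁻¹] · [A] = kg·s⁻²
All reduce to kg·s⁻² except (C), which is kg·m·s⁻².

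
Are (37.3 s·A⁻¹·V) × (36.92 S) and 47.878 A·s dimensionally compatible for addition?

No

In SI base units:
  (37.3 s·A⁻¹·V) × (36.92 S):  [kg·m²·s⁻²·A⁻²] · [kg⁻¹·m⁻²·s³·A²] = s
  47.878 A·s:  A·s = s·A
s ≠ s·A, so they cannot be added.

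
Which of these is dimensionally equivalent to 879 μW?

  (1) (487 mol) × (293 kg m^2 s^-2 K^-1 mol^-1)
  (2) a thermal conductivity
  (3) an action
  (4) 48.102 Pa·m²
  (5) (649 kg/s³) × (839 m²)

(5)

Reference: W = J·s⁻¹ = kg·m²·s⁻³.
Each option:
  (1) [mol] · [kg·m²·s⁻²·K⁻¹·mol⁻¹] = kg·m²·s⁻²·K⁻¹
  (2) [thermal conductivity] = kg·m·s⁻³·K⁻¹
  (3) [action] = kg·m²·s⁻¹
  (4) Pa·m² = N·m⁻²·m² = kg·m·s⁻²
  (5) [kg·s⁻³] · [m²] = kg·m²·s⁻³  ← same
Only (5) matches kg·m²·s⁻³.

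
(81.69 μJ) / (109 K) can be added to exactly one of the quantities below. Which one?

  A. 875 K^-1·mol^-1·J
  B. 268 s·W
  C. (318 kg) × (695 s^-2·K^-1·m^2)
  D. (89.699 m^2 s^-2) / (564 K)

C.

Reference: [kg·m²·s⁻²] / [K] = kg·m²·s⁻²·K⁻¹.
Each option:
  A. J·mol⁻¹·K⁻¹ = N·m·mol⁻¹·K⁻¹ = kg·m²·s⁻²·K⁻¹·mol⁻¹
  B. W·s = J·s⁻¹·s = kg·m²·s⁻²
  C. [kg] · [m²·s⁻²·K⁻¹] = kg·m²·s⁻²·K⁻¹  ← same
  D. [m²·s⁻²] / [K] = m²·s⁻²·K⁻¹
Only C. matches kg·m²·s⁻²·K⁻¹.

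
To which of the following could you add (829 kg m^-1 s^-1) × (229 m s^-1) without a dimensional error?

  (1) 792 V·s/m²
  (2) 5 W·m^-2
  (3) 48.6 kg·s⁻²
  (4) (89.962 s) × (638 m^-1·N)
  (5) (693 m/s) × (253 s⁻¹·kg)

(3)

Reference: [kg·m⁻¹·s⁻¹] · [m·s⁻¹] = kg·s⁻².
Each option:
  (1) V·s·m⁻² = J·C⁻¹·s·m⁻² = kg·s⁻²·A⁻¹
  (2) W·m⁻² = J·s⁻¹·m⁻² = kg·s⁻³
  (3) kg·s⁻²  ← same
  (4) [s] · [kg·s⁻²] = kg·s⁻¹
  (5) [m·s⁻¹] · [kg·s⁻¹] = kg·m·s⁻²
Only (3) matches kg·s⁻².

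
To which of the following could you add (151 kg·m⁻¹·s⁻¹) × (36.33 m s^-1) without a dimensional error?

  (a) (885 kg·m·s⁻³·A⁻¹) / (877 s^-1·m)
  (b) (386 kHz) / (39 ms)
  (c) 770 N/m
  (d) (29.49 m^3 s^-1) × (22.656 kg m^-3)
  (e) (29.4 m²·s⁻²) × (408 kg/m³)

Reference: [kg·m⁻¹·s⁻¹] · [m·s⁻¹] = kg·s⁻².
Each option:
  (a) [kg·m·s⁻³·A⁻¹] / [m·s⁻¹] = kg·s⁻²·A⁻¹
  (b) [s⁻¹] / [s] = s⁻²
  (c) N·m⁻¹ = kg·m·s⁻²·m⁻¹ = kg·s⁻²  ← same
  (d) [m³·s⁻¹] · [kg·m⁻³] = kg·s⁻¹
  (e) [m²·s⁻²] · [kg·m⁻³] = kg·m⁻¹·s⁻²
Only (c) matches kg·s⁻².

(c)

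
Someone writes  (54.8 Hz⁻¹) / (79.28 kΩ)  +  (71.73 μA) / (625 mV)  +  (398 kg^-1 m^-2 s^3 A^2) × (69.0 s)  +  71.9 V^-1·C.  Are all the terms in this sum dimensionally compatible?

Expand each in SI base units:
  (54.8 Hz⁻¹) / (79.28 kΩ):  [s] / [kg·m²·s⁻³·A⁻²] = kg⁻¹·m⁻²·s⁴·A²
  (71.73 μA) / (625 mV):  [A] / [kg·m²·s⁻³·A⁻¹] = kg⁻¹·m⁻²·s³·A²
  (398 kg^-1 m^-2 s^3 A^2) × (69.0 s):  [kg⁻¹·m⁻²·s³·A²] · [s] = kg⁻¹·m⁻²·s⁴·A²
  71.9 V^-1·C:  C·V⁻¹ = s·A·(J·C⁻¹)⁻¹ = kg⁻¹·m⁻²·s⁴·A²
The terms do not share a single dimension (kg⁻¹·m⁻²·s³·A² vs kg⁻¹·m⁻²·s⁴·A²).

No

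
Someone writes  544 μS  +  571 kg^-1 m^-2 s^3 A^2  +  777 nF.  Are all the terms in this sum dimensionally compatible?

Expand each in SI base units:
  544 μS:  S = Ω⁻¹ = kg⁻¹·m⁻²·s³·A²
  571 kg^-1 m^-2 s^3 A^2:  kg⁻¹·m⁻²·s³·A²
  777 nF:  F = C·V⁻¹ = kg⁻¹·m⁻²·s⁴·A²
The terms do not share a single dimension (kg⁻¹·m⁻²·s³·A² vs kg⁻¹·m⁻²·s⁴·A²).

No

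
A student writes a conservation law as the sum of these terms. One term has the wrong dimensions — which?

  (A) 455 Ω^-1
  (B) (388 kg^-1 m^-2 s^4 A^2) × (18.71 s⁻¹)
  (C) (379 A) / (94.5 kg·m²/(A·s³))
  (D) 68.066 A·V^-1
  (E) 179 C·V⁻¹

(E)

In SI base units:
  (A) Ω⁻¹ = (V·A⁻¹)⁻¹ = kg⁻¹·m⁻²·s³·A²
  (B) [kg⁻¹·m⁻²·s⁴·A²] · [s⁻¹] = kg⁻¹·m⁻²·s³·A²
  (C) [A] / [kg·m²·s⁻³·A⁻¹] = kg⁻¹·m⁻²·s³·A²
  (D) A·V⁻¹ = A·(J·C⁻¹)⁻¹ = kg⁻¹·m⁻²·s³·A²
  (E) C·V⁻¹ = s·A·(J·C⁻¹)⁻¹ = kg⁻¹·m⁻²·s⁴·A²
All reduce to kg⁻¹·m⁻²·s³·A² except (E), which is kg⁻¹·m⁻²·s⁴·A².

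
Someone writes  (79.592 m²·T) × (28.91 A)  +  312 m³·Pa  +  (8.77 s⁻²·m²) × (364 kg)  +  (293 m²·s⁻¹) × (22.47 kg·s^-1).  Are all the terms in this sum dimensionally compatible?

Work out the base dimensions of each:
  (79.592 m²·T) × (28.91 A):  [kg·m²·s⁻²·A⁻¹] · [A] = kg·m²·s⁻²
  312 m³·Pa:  Pa·m³ = N·m⁻²·m³ = kg·m²·s⁻²
  (8.77 s⁻²·m²) × (364 kg):  [m²·s⁻²] · [kg] = kg·m²·s⁻²
  (293 m²·s⁻¹) × (22.47 kg·s^-1):  [m²·s⁻¹] · [kg·s⁻¹] = kg·m²·s⁻²
Every term reduces to kg·m²·s⁻².

Yes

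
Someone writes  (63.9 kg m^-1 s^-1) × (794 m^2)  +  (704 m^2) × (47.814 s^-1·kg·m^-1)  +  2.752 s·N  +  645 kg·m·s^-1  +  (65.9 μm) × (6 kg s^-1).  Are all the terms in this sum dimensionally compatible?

Yes

Expand each in SI base units:
  (63.9 kg m^-1 s^-1) × (794 m^2):  [kg·m⁻¹·s⁻¹] · [m²] = kg·m·s⁻¹
  (704 m^2) × (47.814 s^-1·kg·m^-1):  [m²] · [kg·m⁻¹·s⁻¹] = kg·m·s⁻¹
  2.752 s·N:  N·s = kg·m·s⁻²·s = kg·m·s⁻¹
  645 kg·m·s^-1:  kg·m·s⁻¹
  (65.9 μm) × (6 kg s^-1):  [m] · [kg·s⁻¹] = kg·m·s⁻¹
Every term reduces to kg·m·s⁻¹.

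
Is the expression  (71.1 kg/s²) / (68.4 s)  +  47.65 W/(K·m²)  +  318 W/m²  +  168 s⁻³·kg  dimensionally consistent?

No

Work out the base dimensions of each:
  (71.1 kg/s²) / (68.4 s):  [kg·s⁻²] / [s] = kg·s⁻³
  47.65 W/(K·m²):  W·m⁻²·K⁻¹ = J·s⁻¹·m⁻²·K⁻¹ = kg·s⁻³·K⁻¹
  318 W/m²:  W·m⁻² = J·s⁻¹·m⁻² = kg·s⁻³
  168 s⁻³·kg:  kg·s⁻³
The terms do not share a single dimension (kg·s⁻³ vs kg·s⁻³·K⁻¹).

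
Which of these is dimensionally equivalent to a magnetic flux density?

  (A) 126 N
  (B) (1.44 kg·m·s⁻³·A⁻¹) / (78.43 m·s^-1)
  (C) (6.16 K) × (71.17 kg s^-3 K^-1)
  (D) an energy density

(B)

Reference: [magnetic flux density] = kg·s⁻²·A⁻¹.
Each option:
  (A) N = kg·m·s⁻²
  (B) [kg·m·s⁻³·A⁻¹] / [m·s⁻¹] = kg·s⁻²·A⁻¹  ← same
  (C) [K] · [kg·s⁻³·K⁻¹] = kg·s⁻³
  (D) [energy density] = kg·m⁻¹·s⁻²
Only (B) matches kg·s⁻²·A⁻¹.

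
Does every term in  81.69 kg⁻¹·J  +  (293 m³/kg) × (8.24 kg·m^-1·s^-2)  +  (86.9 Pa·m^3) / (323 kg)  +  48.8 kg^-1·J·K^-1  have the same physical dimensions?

Expand each in SI base units:
  81.69 kg⁻¹·J:  J·kg⁻¹ = N·m·kg⁻¹ = m²·s⁻²
  (293 m³/kg) × (8.24 kg·m^-1·s^-2):  [kg⁻¹·m³] · [kg·m⁻¹·s⁻²] = m²·s⁻²
  (86.9 Pa·m^3) / (323 kg):  [kg·m²·s⁻²] / [kg] = m²·s⁻²
  48.8 kg^-1·J·K^-1:  J·kg⁻¹·K⁻¹ = N·m·kg⁻¹·K⁻¹ = m²·s⁻²·K⁻¹
The terms do not share a single dimension (m²·s⁻² vs m²·s⁻²·K⁻¹).

No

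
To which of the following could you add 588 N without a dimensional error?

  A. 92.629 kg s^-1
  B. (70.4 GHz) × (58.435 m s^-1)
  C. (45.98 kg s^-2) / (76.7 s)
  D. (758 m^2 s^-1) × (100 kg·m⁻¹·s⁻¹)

D.

Reference: N = kg·m·s⁻².
Each option:
  A. kg·s⁻¹
  B. [s⁻¹] · [m·s⁻¹] = m·s⁻²
  C. [kg·s⁻²] / [s] = kg·s⁻³
  D. [m²·s⁻¹] · [kg·m⁻¹·s⁻¹] = kg·m·s⁻²  ← same
Only D. matches kg·m·s⁻².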